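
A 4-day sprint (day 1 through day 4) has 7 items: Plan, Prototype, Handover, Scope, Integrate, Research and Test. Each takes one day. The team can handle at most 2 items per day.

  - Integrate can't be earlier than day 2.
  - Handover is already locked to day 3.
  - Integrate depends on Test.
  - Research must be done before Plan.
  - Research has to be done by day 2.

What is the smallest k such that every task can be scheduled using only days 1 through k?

4

The precedence chain requires at least 2 distinct days.
With at most 2 per day and 7 tasks, at least 4 days are needed.
Handover can't be placed before day 3, so the schedule must run through at least day 3.
4 works (last occupied day: day 4): for example Prototype=day 3, Research=day 1, Handover=day 3, Plan=day 2, Scope=day 4, Test=day 1, Integrate=day 2.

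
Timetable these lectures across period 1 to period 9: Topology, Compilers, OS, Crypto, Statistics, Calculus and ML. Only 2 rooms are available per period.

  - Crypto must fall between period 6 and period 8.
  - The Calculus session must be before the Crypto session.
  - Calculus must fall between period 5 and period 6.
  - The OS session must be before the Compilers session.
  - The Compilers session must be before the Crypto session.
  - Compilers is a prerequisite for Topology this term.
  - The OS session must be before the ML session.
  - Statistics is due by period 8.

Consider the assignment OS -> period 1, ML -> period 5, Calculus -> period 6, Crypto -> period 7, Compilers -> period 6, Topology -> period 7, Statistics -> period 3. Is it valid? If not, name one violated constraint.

Yes, all constraints hold

The Calculus session must be before the Crypto session — holds.
Compilers is a prerequisite for Topology this term — holds.
The OS session must be before the Compilers session — holds.
Crypto must fall between period 6 and period 8 — holds.
Only 2 rooms are available per period — holds.
The OS session must be before the ML session — holds.
Statistics is due by period 8 — holds.
Calculus must fall between period 5 and period 6 — holds.
The Compilers session must be before the Crypto session — holds.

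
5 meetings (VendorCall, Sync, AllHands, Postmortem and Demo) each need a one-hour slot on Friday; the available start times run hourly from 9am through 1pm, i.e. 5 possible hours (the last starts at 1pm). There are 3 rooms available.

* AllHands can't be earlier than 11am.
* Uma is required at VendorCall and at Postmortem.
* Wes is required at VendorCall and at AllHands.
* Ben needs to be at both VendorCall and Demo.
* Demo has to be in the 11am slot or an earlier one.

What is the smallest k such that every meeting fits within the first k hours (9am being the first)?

With at most 3 per hour and 5 meetings, at least 2 hours are needed.
AllHands can't be placed before 11am — that is hour 3 counting from 9am — so the schedule must run through at least 3 hours.
3 works (last occupied hour: 11am): for example Demo=10am; Sync=9am; VendorCall=9am; AllHands=11am; Postmortem=10am.

3 hours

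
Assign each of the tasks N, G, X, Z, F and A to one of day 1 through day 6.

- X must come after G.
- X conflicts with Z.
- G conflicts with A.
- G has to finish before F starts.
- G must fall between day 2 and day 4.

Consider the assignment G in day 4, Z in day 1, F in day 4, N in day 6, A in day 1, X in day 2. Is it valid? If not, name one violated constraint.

No — it violates: X must come after G

X conflicts with Z — holds.
G must fall between day 2 and day 4 — holds.
G conflicts with A — holds.
G has to finish before F starts — violated.
X must come after G — violated.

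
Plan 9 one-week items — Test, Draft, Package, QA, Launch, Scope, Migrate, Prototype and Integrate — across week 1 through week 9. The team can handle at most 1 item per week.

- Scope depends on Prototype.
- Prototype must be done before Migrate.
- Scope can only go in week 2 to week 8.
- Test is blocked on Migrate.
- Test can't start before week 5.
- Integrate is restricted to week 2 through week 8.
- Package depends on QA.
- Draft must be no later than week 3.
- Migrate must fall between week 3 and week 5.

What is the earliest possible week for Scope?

Scope is available from week 2; Scope's own window allows nothing later than week 8.
Scope at week 2 is achievable: Launch -> week 9; Test -> week 5; Package -> week 8; Prototype -> week 1; Integrate -> week 6; QA -> week 7; Draft -> week 3; Scope -> week 2; Migrate -> week 4.

week 2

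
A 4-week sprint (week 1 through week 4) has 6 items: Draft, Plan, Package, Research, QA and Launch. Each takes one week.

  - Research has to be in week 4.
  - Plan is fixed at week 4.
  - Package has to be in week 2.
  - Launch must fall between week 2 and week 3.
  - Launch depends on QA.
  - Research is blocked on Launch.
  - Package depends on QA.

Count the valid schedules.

Splitting on Draft: it can be week 1 (2), week 2 (2), week 3 (2), week 4 (2). Listing each branch's schedules as (Plan, Package, Research, QA, Launch) by week number:
Draft=week 1: (4,2,4,1,2) (4,2,4,1,3) — 2.
Draft=week 2: (4,2,4,1,2) (4,2,4,1,3) — 2.
Draft=week 3: (4,2,4,1,2) (4,2,4,1,3) — 2.
Draft=week 4: (4,2,4,1,2) (4,2,4,1,3) — 2.
Summing: 2 + 2 + 2 + 2 = 8.

8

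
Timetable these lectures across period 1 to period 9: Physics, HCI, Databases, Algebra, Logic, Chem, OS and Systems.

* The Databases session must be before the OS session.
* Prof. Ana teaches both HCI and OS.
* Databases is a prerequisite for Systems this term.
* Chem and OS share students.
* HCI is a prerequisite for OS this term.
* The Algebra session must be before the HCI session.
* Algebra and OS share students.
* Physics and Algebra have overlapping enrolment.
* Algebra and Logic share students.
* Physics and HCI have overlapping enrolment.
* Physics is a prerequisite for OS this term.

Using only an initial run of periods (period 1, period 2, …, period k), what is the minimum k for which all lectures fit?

4

The precedence chain requires at least 3 distinct periods.
Could 3 periods be enough, i.e. nothing placed later than period 3? No: OS must come after Databases (at period 1 or later) → {period 2, period 3}; HCI must come before OS (at period 3 or earlier) → {period 1, period 2}; Physics must come before OS (at period 3 or earlier) → {period 1, period 2}; HCI must come after Algebra (at period 1 or later) → {period 2}; Algebra must come before HCI (at period 2 or earlier) → {period 1}; Physics can't share with Algebra (period 1) → {period 2}; HCI can't share with Physics (period 2) → nothing is left.
So 3 periods is not enough.
4 works (last occupied period: period 4): for example Systems in period 2, Logic in period 2, Databases in period 1, OS in period 4, HCI in period 2, Algebra in period 1, Physics in period 3, Chem in period 1.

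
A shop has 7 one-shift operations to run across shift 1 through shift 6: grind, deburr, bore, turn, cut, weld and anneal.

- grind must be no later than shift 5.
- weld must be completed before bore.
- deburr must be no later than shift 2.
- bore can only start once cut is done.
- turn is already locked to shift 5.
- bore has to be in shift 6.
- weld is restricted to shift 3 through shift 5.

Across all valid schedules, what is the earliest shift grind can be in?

Grind's own window allows nothing later than shift 5.
grind at shift 1 is achievable: weld -> shift 3; deburr -> shift 1; grind -> shift 1; bore -> shift 6; cut -> shift 1; turn -> shift 5; anneal -> shift 1.

shift 1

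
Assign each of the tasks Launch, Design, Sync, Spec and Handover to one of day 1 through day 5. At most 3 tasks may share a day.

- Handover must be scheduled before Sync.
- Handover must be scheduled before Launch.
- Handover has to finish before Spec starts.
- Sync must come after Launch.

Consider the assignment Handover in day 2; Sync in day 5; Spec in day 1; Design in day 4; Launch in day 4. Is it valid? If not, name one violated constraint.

Sync must come after Launch — holds.
Handover must be scheduled before Launch — holds.
At most 3 tasks may share a day — holds.
Handover has to finish before Spec starts — violated.
Handover must be scheduled before Sync — holds.

No — it violates: Handover has to finish before Spec starts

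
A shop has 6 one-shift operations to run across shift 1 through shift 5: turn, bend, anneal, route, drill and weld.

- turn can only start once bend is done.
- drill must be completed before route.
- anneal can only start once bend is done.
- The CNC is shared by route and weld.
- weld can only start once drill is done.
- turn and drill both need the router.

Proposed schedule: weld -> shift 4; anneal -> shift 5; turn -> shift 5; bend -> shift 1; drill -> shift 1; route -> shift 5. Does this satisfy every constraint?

Yes

turn can only start once bend is done — holds.
turn and drill both need the router — holds.
weld can only start once drill is done — holds.
anneal can only start once bend is done — holds.
drill must be completed before route — holds.
The CNC is shared by route and weld — holds.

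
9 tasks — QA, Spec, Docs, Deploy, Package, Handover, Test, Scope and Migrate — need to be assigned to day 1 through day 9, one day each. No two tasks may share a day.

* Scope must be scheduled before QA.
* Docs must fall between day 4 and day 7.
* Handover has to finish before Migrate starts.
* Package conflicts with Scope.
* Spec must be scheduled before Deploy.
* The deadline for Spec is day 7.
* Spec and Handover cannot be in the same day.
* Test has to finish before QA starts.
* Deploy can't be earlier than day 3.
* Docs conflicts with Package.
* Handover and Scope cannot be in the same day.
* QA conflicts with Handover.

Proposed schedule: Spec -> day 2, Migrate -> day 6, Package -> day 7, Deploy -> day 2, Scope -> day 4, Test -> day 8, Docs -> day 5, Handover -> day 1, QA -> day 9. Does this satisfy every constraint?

No — it violates: Deploy can't be earlier than day 3

Test has to finish before QA starts — holds.
Handover and Scope cannot be in the same day — holds.
Scope must be scheduled before QA — holds.
The deadline for Spec is day 7 — holds.
Spec must be scheduled before Deploy — violated.
Package conflicts with Scope — holds.
Docs must fall between day 4 and day 7 — holds.
Docs conflicts with Package — holds.
Handover has to finish before Migrate starts — holds.
No two tasks may share a day — violated.
QA conflicts with Handover — holds.
Deploy can't be earlier than day 3 — violated.
Spec and Handover cannot be in the same day — holds.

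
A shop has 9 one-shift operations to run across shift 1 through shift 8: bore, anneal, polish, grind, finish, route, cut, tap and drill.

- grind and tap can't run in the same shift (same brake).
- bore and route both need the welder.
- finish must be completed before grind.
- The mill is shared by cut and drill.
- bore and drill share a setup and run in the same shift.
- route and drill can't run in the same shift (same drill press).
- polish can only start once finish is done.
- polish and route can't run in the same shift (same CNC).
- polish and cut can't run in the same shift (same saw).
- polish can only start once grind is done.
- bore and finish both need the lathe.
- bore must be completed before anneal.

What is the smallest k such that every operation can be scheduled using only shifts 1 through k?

3 shifts

The precedence chain requires at least 3 distinct shifts.
3 works (last occupied shift: shift 3): for example bore -> shift 2; grind -> shift 2; polish -> shift 3; drill -> shift 2; tap -> shift 1; cut -> shift 1; anneal -> shift 3; route -> shift 1; finish -> shift 1.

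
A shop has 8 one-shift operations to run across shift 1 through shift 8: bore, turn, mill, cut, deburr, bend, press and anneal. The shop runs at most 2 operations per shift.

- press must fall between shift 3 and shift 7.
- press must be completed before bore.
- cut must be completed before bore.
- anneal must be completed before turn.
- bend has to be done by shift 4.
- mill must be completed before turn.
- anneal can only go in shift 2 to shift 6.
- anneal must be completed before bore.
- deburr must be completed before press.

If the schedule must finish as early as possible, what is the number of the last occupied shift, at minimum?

The precedence chain requires at least 3 distinct shifts.
With at most 2 per shift and 8 operations, at least 4 shifts are needed.
Propagating the time windows through the other constraints, bore can't land before shift 4, so the schedule must run through at least shift 4.
4 works (last occupied shift: shift 4): for example bore in shift 4, deburr in shift 2, press in shift 3, turn in shift 3, bend in shift 4, mill in shift 1, anneal in shift 2, cut in shift 1.

4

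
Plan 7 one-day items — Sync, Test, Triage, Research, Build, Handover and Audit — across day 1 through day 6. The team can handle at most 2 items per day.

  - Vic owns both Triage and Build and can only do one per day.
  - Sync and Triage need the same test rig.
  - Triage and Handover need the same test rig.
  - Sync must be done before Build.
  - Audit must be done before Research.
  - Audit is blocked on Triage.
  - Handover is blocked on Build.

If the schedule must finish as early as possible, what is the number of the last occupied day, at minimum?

4

The precedence chain requires at least 3 distinct days.
With at most 2 per day and 7 tasks, at least 4 days are needed.
4 works (last occupied day: day 4): for example Triage=day 1, Audit=day 2, Research=day 3, Handover=day 4, Sync=day 2, Build=day 3, Test=day 1.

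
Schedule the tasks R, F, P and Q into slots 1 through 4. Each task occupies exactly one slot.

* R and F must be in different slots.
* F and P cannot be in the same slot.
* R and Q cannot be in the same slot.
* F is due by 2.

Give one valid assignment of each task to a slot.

R -> 2, F -> 1, P -> 2, Q -> 1

Checking: R(2) != F(1); R(2) != Q(1); F(1) != P(2); F=1 in [1,2].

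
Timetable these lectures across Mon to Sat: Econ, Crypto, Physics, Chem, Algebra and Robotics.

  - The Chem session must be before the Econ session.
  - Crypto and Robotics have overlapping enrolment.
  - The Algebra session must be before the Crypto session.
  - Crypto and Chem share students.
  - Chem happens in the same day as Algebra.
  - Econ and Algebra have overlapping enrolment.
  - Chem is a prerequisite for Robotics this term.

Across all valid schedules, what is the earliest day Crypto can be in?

Precedence pushes Crypto to at least Tue.
Crypto at Tue is achievable: Robotics=Wed, Algebra=Mon, Crypto=Tue, Physics=Mon, Econ=Tue, Chem=Mon.

Tue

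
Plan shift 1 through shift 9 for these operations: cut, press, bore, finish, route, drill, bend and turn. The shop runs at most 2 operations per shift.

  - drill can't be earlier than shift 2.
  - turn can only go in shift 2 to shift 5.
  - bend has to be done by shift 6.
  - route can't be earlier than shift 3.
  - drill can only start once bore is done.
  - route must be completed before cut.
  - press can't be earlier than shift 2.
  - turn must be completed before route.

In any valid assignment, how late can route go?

Route is available from shift 3; downstream work caps route at shift 8.
route at shift 8 is achievable: cut -> shift 9; turn -> shift 2; finish -> shift 3; press -> shift 3; bore -> shift 1; bend -> shift 1; route -> shift 8; drill -> shift 2.

shift 8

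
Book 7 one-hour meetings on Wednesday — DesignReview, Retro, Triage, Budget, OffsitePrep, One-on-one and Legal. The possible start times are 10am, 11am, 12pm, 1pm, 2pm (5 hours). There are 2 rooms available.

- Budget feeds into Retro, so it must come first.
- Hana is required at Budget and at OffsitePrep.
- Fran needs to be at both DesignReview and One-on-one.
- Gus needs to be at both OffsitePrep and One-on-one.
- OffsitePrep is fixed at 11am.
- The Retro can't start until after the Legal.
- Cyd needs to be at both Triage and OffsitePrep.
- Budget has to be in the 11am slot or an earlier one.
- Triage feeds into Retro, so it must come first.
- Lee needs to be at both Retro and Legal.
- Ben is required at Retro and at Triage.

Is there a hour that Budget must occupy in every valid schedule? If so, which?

Budget's window is 10am–11am.
OffsitePrep is fixed at 11am, and Budget can't share a hour with OffsitePrep.
So Budget must be 10am.

10am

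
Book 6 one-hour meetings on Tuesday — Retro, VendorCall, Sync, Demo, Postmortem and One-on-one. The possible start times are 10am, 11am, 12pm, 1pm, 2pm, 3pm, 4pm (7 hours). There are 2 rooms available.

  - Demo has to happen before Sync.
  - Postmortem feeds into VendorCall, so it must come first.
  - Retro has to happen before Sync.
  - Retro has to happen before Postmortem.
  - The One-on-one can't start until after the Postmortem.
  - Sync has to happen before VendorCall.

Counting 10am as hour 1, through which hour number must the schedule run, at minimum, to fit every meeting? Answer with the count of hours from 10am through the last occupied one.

3 hours

The precedence chain requires at least 3 distinct hours.
With at most 2 per hour and 6 meetings, at least 3 hours are needed.
3 works (last occupied hour: 12pm): for example One-on-one in 12pm, VendorCall in 12pm, Retro in 10am, Demo in 10am, Sync in 11am, Postmortem in 11am.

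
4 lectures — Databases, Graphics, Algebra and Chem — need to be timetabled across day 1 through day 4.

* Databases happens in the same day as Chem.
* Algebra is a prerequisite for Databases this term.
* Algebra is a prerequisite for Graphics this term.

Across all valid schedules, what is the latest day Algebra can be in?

day 3

Downstream work caps Algebra at day 3.
Algebra at day 3 is achievable: Chem=day 4; Graphics=day 4; Databases=day 4; Algebra=day 3.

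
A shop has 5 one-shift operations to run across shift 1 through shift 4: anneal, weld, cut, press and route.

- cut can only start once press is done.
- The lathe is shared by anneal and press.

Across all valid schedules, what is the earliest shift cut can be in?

shift 2

Precedence pushes cut to at least shift 2.
cut at shift 2 is achievable: anneal -> shift 2, weld -> shift 1, route -> shift 1, press -> shift 1, cut -> shift 2.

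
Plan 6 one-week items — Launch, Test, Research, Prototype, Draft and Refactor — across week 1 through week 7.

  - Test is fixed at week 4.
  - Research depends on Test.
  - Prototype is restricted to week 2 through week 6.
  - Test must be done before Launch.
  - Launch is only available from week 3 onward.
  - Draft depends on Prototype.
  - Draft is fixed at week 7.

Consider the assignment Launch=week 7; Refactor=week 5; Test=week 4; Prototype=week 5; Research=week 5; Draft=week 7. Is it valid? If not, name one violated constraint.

Valid

Research depends on Test — holds.
Draft depends on Prototype — holds.
Test is fixed at week 4 — holds.
Test must be done before Launch — holds.
Prototype is restricted to week 2 through week 6 — holds.
Launch is only available from week 3 onward — holds.
Draft is fixed at week 7 — holds.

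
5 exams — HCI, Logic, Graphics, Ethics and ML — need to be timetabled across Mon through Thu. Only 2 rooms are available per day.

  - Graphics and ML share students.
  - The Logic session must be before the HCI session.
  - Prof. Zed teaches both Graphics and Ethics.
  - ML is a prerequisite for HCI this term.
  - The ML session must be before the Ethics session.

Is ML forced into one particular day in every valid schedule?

No

ML can be Mon (e.g. Graphics=Wed; Ethics=Tue; ML=Mon; Logic=Mon; HCI=Tue) or Tue (e.g. Ethics -> Wed, ML -> Tue, Logic -> Mon, HCI -> Wed, Graphics -> Mon).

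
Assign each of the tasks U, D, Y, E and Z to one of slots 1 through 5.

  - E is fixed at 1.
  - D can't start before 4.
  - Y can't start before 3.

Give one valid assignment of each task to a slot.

E in 1; D in 4; U in 1; Z in 1; Y in 3

Checking: D=4 in [4,5]; E=1 in [1,1]; Y=3 in [3,5].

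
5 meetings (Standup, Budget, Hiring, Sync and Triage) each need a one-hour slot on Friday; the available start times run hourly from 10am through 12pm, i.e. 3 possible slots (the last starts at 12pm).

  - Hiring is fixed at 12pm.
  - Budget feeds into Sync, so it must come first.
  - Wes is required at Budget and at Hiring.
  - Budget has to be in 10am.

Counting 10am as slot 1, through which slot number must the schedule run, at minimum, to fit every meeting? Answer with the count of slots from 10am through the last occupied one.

3 slots

The precedence chain requires at least 2 distinct slots.
Hiring can't be placed before 12pm — that is slot 3 counting from 10am — so the schedule must run through at least 3 slots.
3 works (last occupied slot: 12pm): for example Standup -> 10am; Triage -> 10am; Budget -> 10am; Hiring -> 12pm; Sync -> 11am.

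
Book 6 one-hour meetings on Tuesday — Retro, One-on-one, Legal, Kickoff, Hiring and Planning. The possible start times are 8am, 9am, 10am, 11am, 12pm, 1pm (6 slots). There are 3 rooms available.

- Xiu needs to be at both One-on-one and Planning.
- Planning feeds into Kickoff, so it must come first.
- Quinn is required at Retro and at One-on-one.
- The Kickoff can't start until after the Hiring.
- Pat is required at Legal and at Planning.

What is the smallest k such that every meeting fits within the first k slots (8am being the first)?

2

The precedence chain requires at least 2 distinct slots.
With at most 3 per slot and 6 meetings, at least 2 slots are needed.
2 works (last occupied slot: 9am): for example Legal -> 9am; One-on-one -> 9am; Planning -> 8am; Kickoff -> 9am; Hiring -> 8am; Retro -> 8am.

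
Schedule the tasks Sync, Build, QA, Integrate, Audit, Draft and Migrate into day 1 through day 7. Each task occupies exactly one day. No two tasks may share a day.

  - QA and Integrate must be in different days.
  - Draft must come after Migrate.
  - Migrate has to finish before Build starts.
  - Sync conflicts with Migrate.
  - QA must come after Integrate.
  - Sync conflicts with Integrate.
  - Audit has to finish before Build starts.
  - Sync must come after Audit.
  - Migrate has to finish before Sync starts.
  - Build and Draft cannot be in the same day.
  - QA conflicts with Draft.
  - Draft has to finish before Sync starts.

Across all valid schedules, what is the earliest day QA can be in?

day 2

Precedence pushes QA to at least day 2.
QA at day 2 is achievable: Sync=day 6, Integrate=day 1, Audit=day 4, Build=day 7, Draft=day 5, QA=day 2, Migrate=day 3.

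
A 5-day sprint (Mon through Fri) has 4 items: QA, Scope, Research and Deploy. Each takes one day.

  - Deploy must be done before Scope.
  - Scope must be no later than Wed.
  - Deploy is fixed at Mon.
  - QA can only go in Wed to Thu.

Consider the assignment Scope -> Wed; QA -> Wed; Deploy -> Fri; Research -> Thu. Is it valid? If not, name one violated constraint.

No. Deploy is fixed at Mon is not satisfied.

Scope must be no later than Wed — holds.
QA can only go in Wed to Thu — holds.
Deploy is fixed at Mon — violated.
Deploy must be done before Scope — violated.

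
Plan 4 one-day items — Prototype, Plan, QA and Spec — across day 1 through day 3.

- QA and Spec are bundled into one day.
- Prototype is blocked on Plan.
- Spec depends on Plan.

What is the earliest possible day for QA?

QA must be in the same day as Spec, which can't be before day 2, so QA is at least day 2.
QA at day 2 is achievable: Prototype in day 2; QA in day 2; Plan in day 1; Spec in day 2.

day 2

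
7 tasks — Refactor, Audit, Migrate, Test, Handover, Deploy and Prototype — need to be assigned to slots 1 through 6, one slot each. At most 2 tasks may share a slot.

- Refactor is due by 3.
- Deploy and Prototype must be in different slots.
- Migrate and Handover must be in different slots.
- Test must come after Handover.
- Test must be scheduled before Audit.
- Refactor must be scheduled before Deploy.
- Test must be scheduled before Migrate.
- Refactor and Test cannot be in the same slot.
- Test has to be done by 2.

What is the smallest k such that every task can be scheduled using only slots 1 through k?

The precedence chain requires at least 3 distinct slots.
With at most 2 per slot and 7 tasks, at least 4 slots are needed.
4 works (last occupied slot: 4): for example Handover=1, Deploy=2, Audit=3, Test=2, Refactor=1, Migrate=3, Prototype=4.

4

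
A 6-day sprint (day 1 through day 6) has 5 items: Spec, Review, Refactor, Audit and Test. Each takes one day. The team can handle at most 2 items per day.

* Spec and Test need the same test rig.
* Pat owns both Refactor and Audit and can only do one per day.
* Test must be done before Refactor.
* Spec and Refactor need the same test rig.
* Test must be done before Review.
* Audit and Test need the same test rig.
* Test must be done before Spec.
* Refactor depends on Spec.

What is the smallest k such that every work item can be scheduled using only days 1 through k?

The precedence chain requires at least 3 distinct days.
With at most 2 per day and 5 work items, at least 3 days are needed.
3 works (last occupied day: day 3): for example Audit -> day 2; Test -> day 1; Spec -> day 2; Refactor -> day 3; Review -> day 3.

3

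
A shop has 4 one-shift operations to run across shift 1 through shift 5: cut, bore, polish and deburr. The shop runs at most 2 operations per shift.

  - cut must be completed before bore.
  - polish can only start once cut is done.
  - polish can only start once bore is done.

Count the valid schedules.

Splitting on cut: it can be shift 1 (30), shift 2 (15), shift 3 (5). Listing each branch's schedules as (bore, polish, deburr) by shift number:
cut=shift 1: (2,3,1) (2,3,2) (2,3,3) (2,3,4) (2,3,5) (2,4,1) (2,4,2) (2,4,3) (2,4,4) (2,4,5) (2,5,1) (2,5,2) (2,5,3) (2,5,4) (2,5,5) (3,4,1) (3,4,2) (3,4,3) (3,4,4) (3,4,5) (3,5,1) (3,5,2) (3,5,3) (3,5,4) (3,5,5) (4,5,1) (4,5,2) (4,5,3) (4,5,4) (4,5,5) — 30.
cut=shift 2: (3,4,1) (3,4,2) (3,4,3) (3,4,4) (3,4,5) (3,5,1) (3,5,2) (3,5,3) (3,5,4) (3,5,5) (4,5,1) (4,5,2) (4,5,3) (4,5,4) (4,5,5) — 15.
cut=shift 3: (4,5,1) (4,5,2) (4,5,3) (4,5,4) (4,5,5) — 5.
Summing: 30 + 15 + 5 = 50.

50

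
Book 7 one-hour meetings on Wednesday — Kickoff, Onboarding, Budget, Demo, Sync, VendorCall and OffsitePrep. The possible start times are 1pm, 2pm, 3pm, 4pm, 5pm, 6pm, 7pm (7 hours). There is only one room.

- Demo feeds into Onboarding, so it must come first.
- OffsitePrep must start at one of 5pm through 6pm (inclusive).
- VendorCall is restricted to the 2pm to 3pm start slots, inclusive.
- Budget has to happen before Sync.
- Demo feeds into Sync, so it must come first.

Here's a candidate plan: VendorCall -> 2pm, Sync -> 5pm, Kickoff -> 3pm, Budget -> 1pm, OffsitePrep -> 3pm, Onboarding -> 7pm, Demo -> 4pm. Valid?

There is only one room — violated.
VendorCall is restricted to the 2pm to 3pm start slots, inclusive — holds.
Budget has to happen before Sync — holds.
Demo feeds into Sync, so it must come first — holds.
OffsitePrep must start at one of 5pm through 6pm (inclusive) — violated.
Demo feeds into Onboarding, so it must come first — holds.

Invalid. There is only one room.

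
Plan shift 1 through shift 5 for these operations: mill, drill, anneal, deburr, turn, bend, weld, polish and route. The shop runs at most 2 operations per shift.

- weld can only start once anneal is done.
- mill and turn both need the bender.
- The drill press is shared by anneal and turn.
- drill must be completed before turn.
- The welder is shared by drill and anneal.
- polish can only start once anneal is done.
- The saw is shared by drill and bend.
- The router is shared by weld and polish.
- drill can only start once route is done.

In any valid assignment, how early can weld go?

Precedence pushes weld to at least shift 2.
weld at shift 2 is achievable: weld -> shift 2; mill -> shift 4; deburr -> shift 4; anneal -> shift 1; bend -> shift 5; turn -> shift 3; polish -> shift 3; route -> shift 1; drill -> shift 2.

shift 2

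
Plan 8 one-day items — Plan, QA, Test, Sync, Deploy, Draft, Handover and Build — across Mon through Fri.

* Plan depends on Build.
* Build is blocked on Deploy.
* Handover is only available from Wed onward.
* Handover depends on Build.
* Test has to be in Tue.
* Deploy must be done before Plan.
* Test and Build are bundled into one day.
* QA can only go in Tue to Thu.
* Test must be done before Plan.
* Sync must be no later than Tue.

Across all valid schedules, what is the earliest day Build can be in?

Tue

Precedence pushes Build to at least Tue; Build must be in the same day as Test, which can't be after Tue, so Build is at most Tue.
Build at Tue is achievable: Plan=Wed, Deploy=Mon, QA=Tue, Sync=Mon, Test=Tue, Handover=Wed, Draft=Mon, Build=Tue.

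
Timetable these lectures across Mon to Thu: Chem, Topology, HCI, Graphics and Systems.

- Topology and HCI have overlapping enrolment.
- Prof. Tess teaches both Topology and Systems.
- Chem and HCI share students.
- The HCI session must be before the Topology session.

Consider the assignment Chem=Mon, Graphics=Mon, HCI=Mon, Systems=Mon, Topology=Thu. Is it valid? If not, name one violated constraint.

No — it violates: Chem and HCI share students

The HCI session must be before the Topology session — holds.
Topology and HCI have overlapping enrolment — holds.
Prof. Tess teaches both Topology and Systems — holds.
Chem and HCI share students — violated.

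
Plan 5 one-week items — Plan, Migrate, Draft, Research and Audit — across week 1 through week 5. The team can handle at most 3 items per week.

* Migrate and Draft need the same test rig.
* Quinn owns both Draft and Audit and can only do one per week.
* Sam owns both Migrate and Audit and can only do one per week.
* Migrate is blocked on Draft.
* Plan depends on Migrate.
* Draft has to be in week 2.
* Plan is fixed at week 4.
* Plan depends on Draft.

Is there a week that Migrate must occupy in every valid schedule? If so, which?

Draft is fixed at week 2 and must come before Migrate, so Migrate is at least week 3.
Plan is fixed at week 4 and must come after Migrate, so Migrate is at most week 3.
So Migrate must be week 3.

week 3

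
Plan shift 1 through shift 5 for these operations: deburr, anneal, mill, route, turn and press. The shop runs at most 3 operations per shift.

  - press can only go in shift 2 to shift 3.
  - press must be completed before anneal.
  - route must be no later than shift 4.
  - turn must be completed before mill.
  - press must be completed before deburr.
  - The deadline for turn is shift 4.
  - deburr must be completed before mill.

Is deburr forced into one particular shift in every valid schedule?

deburr can be shift 3 (e.g. anneal=shift 3, turn=shift 1, press=shift 2, mill=shift 4, route=shift 1, deburr=shift 3) or shift 4 (e.g. mill=shift 5, deburr=shift 4, route=shift 1, turn=shift 1, anneal=shift 3, press=shift 2).

No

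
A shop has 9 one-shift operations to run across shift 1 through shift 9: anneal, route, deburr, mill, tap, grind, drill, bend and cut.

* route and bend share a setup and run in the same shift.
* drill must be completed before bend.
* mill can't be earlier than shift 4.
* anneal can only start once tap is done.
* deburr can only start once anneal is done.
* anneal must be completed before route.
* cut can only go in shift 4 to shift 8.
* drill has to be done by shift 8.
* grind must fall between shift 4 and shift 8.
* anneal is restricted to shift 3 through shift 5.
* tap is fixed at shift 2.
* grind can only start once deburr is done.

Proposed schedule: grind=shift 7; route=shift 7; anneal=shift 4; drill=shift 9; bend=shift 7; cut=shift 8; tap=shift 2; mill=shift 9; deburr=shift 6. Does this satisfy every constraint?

Invalid. drill has to be done by shift 8.

cut can only go in shift 4 to shift 8 — holds.
anneal is restricted to shift 3 through shift 5 — holds.
grind must fall between shift 4 and shift 8 — holds.
tap is fixed at shift 2 — holds.
anneal must be completed before route — holds.
mill can't be earlier than shift 4 — holds.
anneal can only start once tap is done — holds.
drill has to be done by shift 8 — violated.
deburr can only start once anneal is done — holds.
drill must be completed before bend — violated.
route and bend share a setup and run in the same shift — holds.
grind can only start once deburr is done — holds.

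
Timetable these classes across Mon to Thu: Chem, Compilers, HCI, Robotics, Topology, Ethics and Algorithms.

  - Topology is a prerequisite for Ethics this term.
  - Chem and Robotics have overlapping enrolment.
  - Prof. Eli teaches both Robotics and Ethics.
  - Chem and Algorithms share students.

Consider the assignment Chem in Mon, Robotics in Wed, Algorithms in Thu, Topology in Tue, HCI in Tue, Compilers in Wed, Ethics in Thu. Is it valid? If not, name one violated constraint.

Valid

Prof. Eli teaches both Robotics and Ethics — holds.
Topology is a prerequisite for Ethics this term — holds.
Chem and Robotics have overlapping enrolment — holds.
Chem and Algorithms share students — holds.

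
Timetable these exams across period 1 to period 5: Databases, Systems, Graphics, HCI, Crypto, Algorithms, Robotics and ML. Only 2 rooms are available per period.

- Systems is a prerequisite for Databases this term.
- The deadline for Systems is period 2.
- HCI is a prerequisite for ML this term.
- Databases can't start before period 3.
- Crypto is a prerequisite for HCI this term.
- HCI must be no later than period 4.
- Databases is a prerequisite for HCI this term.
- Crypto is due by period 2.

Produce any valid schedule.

Crypto=period 1, Graphics=period 2, ML=period 5, Robotics=period 3, HCI=period 4, Systems=period 1, Algorithms=period 2, Databases=period 3

Checking: Crypto(period 1) before HCI(period 4); HCI(period 4) before ML(period 5); Databases(period 3) before HCI(period 4); Systems(period 1) before Databases(period 3); Systems=period 1 in [period 1,period 2]; Crypto=period 1 in [period 1,period 2]; Databases=period 3 in [period 3,period 5]; HCI=period 4 in [period 1,period 4]; max 2 per period (cap 2).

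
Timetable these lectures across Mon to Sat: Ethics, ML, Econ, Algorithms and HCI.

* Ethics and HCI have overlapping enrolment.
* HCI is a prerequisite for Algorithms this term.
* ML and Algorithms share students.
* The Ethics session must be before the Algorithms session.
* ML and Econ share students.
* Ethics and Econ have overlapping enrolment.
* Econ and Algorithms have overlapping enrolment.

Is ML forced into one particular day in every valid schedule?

No

ML can be Mon (e.g. Algorithms in Wed, HCI in Tue, ML in Mon, Econ in Tue, Ethics in Mon) or Tue (e.g. Ethics in Mon; HCI in Tue; Econ in Thu; ML in Tue; Algorithms in Wed).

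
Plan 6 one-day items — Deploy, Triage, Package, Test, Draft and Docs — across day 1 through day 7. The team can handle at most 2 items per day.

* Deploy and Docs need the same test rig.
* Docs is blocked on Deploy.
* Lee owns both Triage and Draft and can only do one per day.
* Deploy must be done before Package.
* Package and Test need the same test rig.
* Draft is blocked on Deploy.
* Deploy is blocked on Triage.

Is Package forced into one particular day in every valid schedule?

No

Package can be day 3 (e.g. Docs=day 4; Test=day 1; Draft=day 3; Package=day 3; Deploy=day 2; Triage=day 1) or day 4 (e.g. Deploy -> day 2, Docs -> day 3, Draft -> day 3, Package -> day 4, Triage -> day 1, Test -> day 1).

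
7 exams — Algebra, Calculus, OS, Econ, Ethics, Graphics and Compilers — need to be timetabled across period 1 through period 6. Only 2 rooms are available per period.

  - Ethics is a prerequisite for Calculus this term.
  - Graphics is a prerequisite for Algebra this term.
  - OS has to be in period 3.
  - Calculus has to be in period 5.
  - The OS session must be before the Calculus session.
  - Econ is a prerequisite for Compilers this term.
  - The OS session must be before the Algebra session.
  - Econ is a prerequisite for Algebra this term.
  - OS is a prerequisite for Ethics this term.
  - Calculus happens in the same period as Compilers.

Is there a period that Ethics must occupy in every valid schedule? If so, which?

OS is fixed at period 3 and must come before Ethics, so Ethics is at least period 4.
Calculus is fixed at period 5 and must come after Ethics, so Ethics is at most period 4.
So Ethics must be period 4.

period 4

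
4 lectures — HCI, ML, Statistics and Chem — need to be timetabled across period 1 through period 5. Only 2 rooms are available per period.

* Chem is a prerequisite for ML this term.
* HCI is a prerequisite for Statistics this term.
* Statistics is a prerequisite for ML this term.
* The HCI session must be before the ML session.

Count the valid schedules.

Splitting on HCI: it can be period 1 (20), period 2 (11), period 3 (4). Listing each branch's schedules as (ML, Statistics, Chem) by period number:
HCI=period 1: (3,2,1) (3,2,2) (4,2,1) (4,2,2) (4,2,3) (4,3,1) (4,3,2) (4,3,3) (5,2,1) (5,2,2) (5,2,3) (5,2,4) (5,3,1) (5,3,2) (5,3,3) (5,3,4) (5,4,1) (5,4,2) (5,4,3) (5,4,4) — 20.
HCI=period 2: (4,3,1) (4,3,2) (4,3,3) (5,3,1) (5,3,2) (5,3,3) (5,3,4) (5,4,1) (5,4,2) (5,4,3) (5,4,4) — 11.
HCI=period 3: (5,4,1) (5,4,2) (5,4,3) (5,4,4) — 4.
Summing: 20 + 11 + 4 = 35.

35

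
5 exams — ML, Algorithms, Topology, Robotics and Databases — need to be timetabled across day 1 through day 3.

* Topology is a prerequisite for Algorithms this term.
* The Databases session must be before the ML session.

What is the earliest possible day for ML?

Precedence pushes ML to at least day 2.
ML at day 2 is achievable: Databases=day 1; Robotics=day 1; Topology=day 1; Algorithms=day 2; ML=day 2.

day 2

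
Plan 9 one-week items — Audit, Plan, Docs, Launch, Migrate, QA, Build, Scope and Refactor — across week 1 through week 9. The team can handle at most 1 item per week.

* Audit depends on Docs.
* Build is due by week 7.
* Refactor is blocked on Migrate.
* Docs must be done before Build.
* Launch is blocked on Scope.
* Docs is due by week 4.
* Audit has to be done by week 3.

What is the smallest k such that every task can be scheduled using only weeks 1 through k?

9 weeks

The precedence chain requires at least 2 distinct weeks.
With at most 1 per week and 9 tasks, at least 9 weeks are needed.
9 works (last occupied week: week 9): for example Docs -> week 1; Refactor -> week 7; Migrate -> week 6; QA -> week 9; Build -> week 3; Scope -> week 4; Plan -> week 8; Audit -> week 2; Launch -> week 5.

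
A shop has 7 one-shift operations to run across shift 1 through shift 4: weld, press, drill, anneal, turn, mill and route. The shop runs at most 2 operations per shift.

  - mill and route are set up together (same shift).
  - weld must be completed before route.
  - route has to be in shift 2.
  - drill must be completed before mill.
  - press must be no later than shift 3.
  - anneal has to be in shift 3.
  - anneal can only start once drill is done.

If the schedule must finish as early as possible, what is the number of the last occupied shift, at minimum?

The precedence chain requires at least 2 distinct shifts.
With at most 2 per shift and 7 operations, at least 4 shifts are needed.
anneal can't be placed before shift 3, so the schedule must run through at least shift 3.
4 works (last occupied shift: shift 4): for example weld in shift 1, turn in shift 4, route in shift 2, mill in shift 2, press in shift 3, anneal in shift 3, drill in shift 1.

shift 4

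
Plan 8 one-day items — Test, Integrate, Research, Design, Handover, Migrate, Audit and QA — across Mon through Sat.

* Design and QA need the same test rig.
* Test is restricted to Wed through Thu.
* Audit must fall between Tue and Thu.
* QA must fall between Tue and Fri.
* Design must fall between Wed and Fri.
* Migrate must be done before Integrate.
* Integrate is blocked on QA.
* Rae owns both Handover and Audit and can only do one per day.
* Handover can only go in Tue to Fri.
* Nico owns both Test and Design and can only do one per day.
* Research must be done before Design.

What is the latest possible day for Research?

Thu

Downstream work caps Research at Thu.
Research at Thu is achievable: Audit in Tue; QA in Tue; Migrate in Mon; Integrate in Wed; Research in Thu; Test in Wed; Handover in Wed; Design in Fri.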